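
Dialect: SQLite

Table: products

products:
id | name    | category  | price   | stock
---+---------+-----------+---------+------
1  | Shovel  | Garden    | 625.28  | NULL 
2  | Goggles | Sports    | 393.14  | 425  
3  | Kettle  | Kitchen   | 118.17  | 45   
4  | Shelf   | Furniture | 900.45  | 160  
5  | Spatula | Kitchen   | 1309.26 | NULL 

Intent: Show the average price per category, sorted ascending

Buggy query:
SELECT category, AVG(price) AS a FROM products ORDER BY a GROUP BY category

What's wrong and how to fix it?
Bug: ORDER BY appears before GROUP BY; SQL clause order requires GROUP BY first

Fix: Move ORDER BY to the end, after GROUP BY

Corrected query:
SELECT category, AVG(price) AS a FROM products GROUP BY category ORDER BY a

Result:
category  | a      
----------+--------
Sports    | 393.14 
Garden    | 625.28 
Kitchen   | 713.715
Furniture | 900.45 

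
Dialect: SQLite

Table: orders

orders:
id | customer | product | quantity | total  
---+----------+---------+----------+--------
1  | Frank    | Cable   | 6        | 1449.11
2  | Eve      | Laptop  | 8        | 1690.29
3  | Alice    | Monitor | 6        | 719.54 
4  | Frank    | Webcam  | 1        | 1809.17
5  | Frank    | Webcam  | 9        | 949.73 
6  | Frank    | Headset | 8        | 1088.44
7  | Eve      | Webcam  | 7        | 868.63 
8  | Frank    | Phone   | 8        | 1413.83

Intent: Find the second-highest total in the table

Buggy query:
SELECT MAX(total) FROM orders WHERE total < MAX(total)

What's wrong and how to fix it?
Bug: The inner MAX is an aggregate inside WHERE, which is not allowed

Fix: Compute the overall MAX in a subquery, then take MAX of rows below it

Corrected query:
SELECT MAX(total) FROM orders WHERE total < (SELECT MAX(total) FROM orders)

Result:
MAX(total)
----------
1690.29   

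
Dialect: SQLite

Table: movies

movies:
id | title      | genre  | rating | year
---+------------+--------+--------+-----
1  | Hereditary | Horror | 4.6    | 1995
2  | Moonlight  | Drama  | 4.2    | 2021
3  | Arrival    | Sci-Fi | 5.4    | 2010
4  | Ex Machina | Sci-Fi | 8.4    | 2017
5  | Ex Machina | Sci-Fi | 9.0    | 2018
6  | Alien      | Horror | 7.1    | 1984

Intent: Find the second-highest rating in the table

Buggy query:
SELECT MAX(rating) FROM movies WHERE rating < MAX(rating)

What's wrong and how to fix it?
Bug: MAX(rating) on the right of the comparison is an aggregate-in-WHERE error

Fix: Compute the overall MAX in a subquery, then take MAX of rows below it

Corrected query:
SELECT MAX(rating) FROM movies WHERE rating < (SELECT MAX(rating) FROM movies)

Result:
MAX(rating)
-----------
8.4        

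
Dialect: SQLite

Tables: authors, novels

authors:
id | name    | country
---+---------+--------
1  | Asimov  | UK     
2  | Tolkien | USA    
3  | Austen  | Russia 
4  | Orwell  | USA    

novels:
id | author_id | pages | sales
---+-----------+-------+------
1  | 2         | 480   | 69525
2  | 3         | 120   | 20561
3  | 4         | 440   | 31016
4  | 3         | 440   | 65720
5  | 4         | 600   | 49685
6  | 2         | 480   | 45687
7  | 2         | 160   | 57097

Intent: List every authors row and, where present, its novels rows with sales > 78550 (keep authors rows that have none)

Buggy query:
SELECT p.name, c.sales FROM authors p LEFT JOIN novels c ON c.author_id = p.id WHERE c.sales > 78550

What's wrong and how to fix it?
Bug: A WHERE condition on the right-hand table after LEFT JOIN drops unmatched parents

Fix: Put 'c.sales > 78550' in the JOIN's ON clause instead of WHERE

Corrected query:
SELECT p.name, c.sales FROM authors p LEFT JOIN novels c ON c.author_id = p.id AND c.sales > 78550

Result:
name    | sales
--------+------
Asimov  | NULL 
Tolkien | NULL 
Austen  | NULL 
Orwell  | NULL 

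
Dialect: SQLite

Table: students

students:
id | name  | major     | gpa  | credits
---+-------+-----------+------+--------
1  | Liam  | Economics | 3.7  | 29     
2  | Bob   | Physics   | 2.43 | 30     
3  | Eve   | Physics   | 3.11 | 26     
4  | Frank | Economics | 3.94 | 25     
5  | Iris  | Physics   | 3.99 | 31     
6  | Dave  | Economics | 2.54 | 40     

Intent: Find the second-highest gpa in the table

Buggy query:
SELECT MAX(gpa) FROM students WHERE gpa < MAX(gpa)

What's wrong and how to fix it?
Bug: The inner MAX is an aggregate inside WHERE, which is not allowed

Fix: Put the inner MAX in a scalar subquery

Corrected query:
SELECT MAX(gpa) FROM students WHERE gpa < (SELECT MAX(gpa) FROM students)

Result:
MAX(gpa)
--------
3.94    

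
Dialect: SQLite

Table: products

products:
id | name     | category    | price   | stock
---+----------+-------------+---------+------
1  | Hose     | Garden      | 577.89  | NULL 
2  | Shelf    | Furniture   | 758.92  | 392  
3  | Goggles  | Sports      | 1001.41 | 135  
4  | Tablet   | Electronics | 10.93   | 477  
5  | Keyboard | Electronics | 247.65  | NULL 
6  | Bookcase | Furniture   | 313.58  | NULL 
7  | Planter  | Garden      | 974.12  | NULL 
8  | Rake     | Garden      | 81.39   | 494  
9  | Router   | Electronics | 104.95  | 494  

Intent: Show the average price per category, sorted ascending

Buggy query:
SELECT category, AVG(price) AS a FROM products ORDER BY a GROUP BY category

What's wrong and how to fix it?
Bug: GROUP BY must precede ORDER BY

Fix: Move ORDER BY to the end, after GROUP BY

Corrected query:
SELECT category, AVG(price) AS a FROM products GROUP BY category ORDER BY a

Result:
category    | a         
------------+-----------
Electronics | 121.176667
Furniture   | 536.25    
Garden      | 544.466667
Sports      | 1001.41   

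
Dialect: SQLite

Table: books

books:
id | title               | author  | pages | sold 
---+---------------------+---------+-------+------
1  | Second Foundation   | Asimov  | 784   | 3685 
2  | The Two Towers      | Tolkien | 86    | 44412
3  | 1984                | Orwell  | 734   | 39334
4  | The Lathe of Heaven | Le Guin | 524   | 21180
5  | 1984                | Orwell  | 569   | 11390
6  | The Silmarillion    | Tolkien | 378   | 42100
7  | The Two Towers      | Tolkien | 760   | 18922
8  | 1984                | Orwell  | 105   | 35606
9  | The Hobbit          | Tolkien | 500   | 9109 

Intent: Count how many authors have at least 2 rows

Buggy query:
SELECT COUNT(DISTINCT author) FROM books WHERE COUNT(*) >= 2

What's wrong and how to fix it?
Bug: COUNT(*) cannot appear in WHERE; the per-group count doesn't exist yet

Fix: Group first with HAVING COUNT(*) >= 2, then COUNT the resulting groups

Corrected query:
SELECT COUNT(*) FROM (SELECT author FROM books GROUP BY author HAVING COUNT(*) >= 2)

Result:
COUNT(*)
--------
2       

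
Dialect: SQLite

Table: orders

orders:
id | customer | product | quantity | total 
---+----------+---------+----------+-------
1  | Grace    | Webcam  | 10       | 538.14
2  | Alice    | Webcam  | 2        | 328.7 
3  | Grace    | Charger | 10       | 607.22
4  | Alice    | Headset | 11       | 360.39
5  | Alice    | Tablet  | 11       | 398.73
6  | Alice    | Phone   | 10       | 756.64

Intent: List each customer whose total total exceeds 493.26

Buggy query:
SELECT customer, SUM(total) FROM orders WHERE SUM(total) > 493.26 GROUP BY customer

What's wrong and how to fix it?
Bug: WHERE runs before GROUP BY, so aggregates aren't available there

Fix: Use HAVING (which filters groups after aggregation) instead of WHERE

Corrected query:
SELECT customer, SUM(total) FROM orders GROUP BY customer HAVING SUM(total) > 493.26

Result:
customer | SUM(total)
---------+-----------
Alice    | 1844.46   
Grace    | 1145.36   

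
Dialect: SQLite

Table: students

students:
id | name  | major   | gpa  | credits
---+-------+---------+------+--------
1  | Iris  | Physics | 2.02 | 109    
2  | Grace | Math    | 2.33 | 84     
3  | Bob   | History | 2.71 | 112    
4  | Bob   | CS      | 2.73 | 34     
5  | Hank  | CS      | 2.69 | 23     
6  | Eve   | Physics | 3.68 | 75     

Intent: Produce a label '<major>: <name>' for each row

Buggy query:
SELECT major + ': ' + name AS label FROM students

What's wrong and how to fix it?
Bug: SQLite uses || for string concatenation; + coerces text to numbers (yielding 0)

Fix: Replace + with || to concatenate text

Corrected query:
SELECT major || ': ' || name AS label FROM students

Result:
label        
-------------
Physics: Iris
Math: Grace  
History: Bob 
CS: Bob      
CS: Hank     
Physics: Eve 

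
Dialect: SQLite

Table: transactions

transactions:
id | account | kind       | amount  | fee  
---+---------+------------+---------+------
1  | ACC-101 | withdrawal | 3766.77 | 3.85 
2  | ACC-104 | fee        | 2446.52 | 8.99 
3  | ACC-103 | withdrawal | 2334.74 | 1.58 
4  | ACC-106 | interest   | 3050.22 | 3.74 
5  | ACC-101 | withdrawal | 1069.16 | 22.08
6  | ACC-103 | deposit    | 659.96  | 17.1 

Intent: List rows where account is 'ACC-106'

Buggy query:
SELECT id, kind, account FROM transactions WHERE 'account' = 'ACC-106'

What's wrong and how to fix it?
Bug: 'account' in single quotes is a string literal, not the column; the comparison is literal-vs-literal and never true

Fix: Reference the column as account without single quotes

Corrected query:
SELECT id, kind, account FROM transactions WHERE account = 'ACC-106'

Result:
id | kind     | account
---+----------+--------
4  | interest | ACC-106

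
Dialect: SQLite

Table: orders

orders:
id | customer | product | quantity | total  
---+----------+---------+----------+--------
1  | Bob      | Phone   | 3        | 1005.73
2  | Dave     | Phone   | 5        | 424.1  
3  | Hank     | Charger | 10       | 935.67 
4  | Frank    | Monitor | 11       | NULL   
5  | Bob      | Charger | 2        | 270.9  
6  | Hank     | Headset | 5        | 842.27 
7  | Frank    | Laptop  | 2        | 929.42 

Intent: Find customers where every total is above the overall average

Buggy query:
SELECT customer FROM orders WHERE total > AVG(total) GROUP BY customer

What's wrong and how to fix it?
Bug: AVG() is an aggregate; it can't sit directly in WHERE

Fix: Compute the overall average in a scalar subquery and compare each group's MIN against it in HAVING

Corrected query:
SELECT customer FROM orders GROUP BY customer HAVING MIN(total) > (SELECT AVG(total) FROM orders)

Result:
customer
--------
Frank   
Hank    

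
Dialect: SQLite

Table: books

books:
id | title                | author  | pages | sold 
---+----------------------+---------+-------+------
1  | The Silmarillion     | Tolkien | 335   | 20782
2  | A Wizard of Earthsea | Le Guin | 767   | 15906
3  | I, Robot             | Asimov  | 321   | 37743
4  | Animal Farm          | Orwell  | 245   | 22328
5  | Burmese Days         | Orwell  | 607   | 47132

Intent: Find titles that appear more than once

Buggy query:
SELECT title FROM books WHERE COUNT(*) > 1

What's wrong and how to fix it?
Bug: COUNT(*) is an aggregate and cannot be used in WHERE

Fix: GROUP BY title, then filter groups with HAVING COUNT(*) > 1

Corrected query:
SELECT title FROM books GROUP BY title HAVING COUNT(*) > 1

Result:
(no rows)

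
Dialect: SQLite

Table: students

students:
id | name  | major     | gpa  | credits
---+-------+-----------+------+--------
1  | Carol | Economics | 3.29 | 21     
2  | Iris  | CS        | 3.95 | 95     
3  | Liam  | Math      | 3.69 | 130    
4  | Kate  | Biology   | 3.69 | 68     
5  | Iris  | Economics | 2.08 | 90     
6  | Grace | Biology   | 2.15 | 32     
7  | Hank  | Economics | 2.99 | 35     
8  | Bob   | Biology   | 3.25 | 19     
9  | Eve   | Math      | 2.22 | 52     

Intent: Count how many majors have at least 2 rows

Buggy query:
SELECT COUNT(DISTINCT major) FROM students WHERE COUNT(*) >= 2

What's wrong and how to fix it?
Bug: WHERE filters individual rows, not groups, so a group-level COUNT is invalid there

Fix: Use a subquery that GROUPs and filters with HAVING, then count its rows

Corrected query:
SELECT COUNT(*) FROM (SELECT major FROM students GROUP BY major HAVING COUNT(*) >= 2)

Result:
COUNT(*)
--------
3       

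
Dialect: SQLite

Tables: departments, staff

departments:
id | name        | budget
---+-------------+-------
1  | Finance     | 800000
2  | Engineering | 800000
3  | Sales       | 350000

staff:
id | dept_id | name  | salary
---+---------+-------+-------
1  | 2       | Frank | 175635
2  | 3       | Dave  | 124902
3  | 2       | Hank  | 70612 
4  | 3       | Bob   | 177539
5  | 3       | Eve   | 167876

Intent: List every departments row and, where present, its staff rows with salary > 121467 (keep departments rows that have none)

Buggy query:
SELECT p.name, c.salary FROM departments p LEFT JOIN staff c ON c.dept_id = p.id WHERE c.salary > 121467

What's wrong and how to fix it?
Bug: Filtering c.salary in WHERE discards the NULL rows produced by LEFT JOIN, turning it into an inner join

Fix: Move the right-table condition into the ON clause so unmatched parents are kept

Corrected query:
SELECT p.name, c.salary FROM departments p LEFT JOIN staff c ON c.dept_id = p.id AND c.salary > 121467

Result:
name        | salary
------------+-------
Finance     | NULL  
Engineering | 175635
Sales       | 124902
Sales       | 167876
Sales       | 177539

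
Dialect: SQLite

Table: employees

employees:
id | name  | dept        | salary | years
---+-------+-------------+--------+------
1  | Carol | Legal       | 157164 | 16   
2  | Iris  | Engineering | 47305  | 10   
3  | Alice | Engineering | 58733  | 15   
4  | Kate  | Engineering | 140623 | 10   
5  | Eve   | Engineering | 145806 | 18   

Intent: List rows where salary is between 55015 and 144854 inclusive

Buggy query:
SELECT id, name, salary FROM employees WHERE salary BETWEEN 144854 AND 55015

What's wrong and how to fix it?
Bug: The bounds are reversed; BETWEEN a AND b requires a <= b to match anything

Fix: Write BETWEEN 55015 AND 144854

Corrected query:
SELECT id, name, salary FROM employees WHERE salary BETWEEN 55015 AND 144854

Result:
id | name  | salary
---+-------+-------
3  | Alice | 58733 
4  | Kate  | 140623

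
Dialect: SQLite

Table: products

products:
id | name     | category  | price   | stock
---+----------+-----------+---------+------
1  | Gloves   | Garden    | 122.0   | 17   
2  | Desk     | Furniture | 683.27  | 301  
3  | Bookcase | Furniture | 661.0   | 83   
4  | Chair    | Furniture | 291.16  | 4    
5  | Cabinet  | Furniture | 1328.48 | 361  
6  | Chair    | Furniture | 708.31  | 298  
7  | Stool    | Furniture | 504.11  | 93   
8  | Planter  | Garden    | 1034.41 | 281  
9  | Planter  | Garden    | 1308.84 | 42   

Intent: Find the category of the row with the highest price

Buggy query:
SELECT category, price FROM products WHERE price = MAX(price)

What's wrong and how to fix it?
Bug: MAX(price) is an aggregate and cannot be used directly in WHERE

Fix: Use a subquery: WHERE price = (SELECT MAX(price) FROM products)

Corrected query:
SELECT category, price FROM products WHERE price = (SELECT MAX(price) FROM products)

Result:
category  | price  
----------+--------
Furniture | 1328.48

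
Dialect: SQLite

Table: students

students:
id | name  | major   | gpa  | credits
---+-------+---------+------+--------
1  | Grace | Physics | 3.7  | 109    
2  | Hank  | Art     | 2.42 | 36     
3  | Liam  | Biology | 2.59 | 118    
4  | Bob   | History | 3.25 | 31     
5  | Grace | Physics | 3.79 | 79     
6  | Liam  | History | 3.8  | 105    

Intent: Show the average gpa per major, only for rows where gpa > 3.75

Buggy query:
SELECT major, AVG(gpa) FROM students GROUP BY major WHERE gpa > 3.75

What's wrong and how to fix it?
Bug: WHERE cannot follow GROUP BY

Fix: Move the WHERE clause before GROUP BY

Corrected query:
SELECT major, AVG(gpa) FROM students WHERE gpa > 3.75 GROUP BY major

Result:
major   | AVG(gpa)
--------+---------
History | 3.8     
Physics | 3.79    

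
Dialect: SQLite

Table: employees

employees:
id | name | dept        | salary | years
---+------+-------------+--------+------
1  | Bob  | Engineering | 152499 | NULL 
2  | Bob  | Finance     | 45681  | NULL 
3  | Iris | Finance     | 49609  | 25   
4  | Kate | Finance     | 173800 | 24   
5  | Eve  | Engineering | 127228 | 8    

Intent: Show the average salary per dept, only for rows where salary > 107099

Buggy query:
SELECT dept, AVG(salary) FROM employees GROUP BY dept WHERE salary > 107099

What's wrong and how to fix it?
Bug: WHERE cannot follow GROUP BY

Fix: Place WHERE between FROM and GROUP BY

Corrected query:
SELECT dept, AVG(salary) FROM employees WHERE salary > 107099 GROUP BY dept

Result:
dept        | AVG(salary)
------------+------------
Engineering | 139863.5   
Finance     | 173800     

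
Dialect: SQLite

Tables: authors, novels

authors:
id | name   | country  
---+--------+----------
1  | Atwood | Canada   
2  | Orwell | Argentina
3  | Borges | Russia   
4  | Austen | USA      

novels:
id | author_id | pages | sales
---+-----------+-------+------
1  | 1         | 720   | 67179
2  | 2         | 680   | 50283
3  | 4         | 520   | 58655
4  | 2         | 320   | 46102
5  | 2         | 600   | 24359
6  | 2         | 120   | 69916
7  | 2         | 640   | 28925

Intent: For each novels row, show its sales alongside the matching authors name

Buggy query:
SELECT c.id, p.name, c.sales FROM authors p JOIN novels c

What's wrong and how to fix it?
Bug: Missing join condition: each novels row is matched to all authors rows instead of just its own

Fix: Specify the join condition linking the foreign key to the parent id

Corrected query:
SELECT c.id, p.name, c.sales FROM authors p JOIN novels c ON c.author_id = p.id

Result:
id | name   | sales
---+--------+------
1  | Atwood | 67179
2  | Orwell | 50283
3  | Austen | 58655
4  | Orwell | 46102
5  | Orwell | 24359
6  | Orwell | 69916
7  | Orwell | 28925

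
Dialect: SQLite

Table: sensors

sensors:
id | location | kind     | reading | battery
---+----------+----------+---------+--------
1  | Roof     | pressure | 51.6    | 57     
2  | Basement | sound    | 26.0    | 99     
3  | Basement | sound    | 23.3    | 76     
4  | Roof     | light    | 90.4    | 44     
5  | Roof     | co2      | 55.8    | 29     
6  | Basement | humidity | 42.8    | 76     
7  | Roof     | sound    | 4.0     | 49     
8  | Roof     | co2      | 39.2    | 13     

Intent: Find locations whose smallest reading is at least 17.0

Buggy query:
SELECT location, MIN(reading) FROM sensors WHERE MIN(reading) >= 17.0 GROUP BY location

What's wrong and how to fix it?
Bug: Aggregates like MIN are computed per group after WHERE runs

Fix: Use HAVING for the per-group MIN condition

Corrected query:
SELECT location, MIN(reading) FROM sensors GROUP BY location HAVING MIN(reading) >= 17.0

Result:
location | MIN(reading)
---------+-------------
Basement | 23.3        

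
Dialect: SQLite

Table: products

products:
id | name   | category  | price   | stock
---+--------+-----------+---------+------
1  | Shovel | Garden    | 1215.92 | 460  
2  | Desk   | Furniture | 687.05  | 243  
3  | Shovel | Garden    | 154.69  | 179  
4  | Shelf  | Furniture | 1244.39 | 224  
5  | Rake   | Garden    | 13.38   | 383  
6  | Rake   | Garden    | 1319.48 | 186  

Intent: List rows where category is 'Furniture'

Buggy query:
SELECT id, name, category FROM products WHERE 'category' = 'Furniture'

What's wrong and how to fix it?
Bug: 'category' in single quotes is a string literal, not the column; the comparison is literal-vs-literal and never true

Fix: Reference the column as category without single quotes

Corrected query:
SELECT id, name, category FROM products WHERE category = 'Furniture'

Result:
id | name  | category 
---+-------+----------
2  | Desk  | Furniture
4  | Shelf | Furniture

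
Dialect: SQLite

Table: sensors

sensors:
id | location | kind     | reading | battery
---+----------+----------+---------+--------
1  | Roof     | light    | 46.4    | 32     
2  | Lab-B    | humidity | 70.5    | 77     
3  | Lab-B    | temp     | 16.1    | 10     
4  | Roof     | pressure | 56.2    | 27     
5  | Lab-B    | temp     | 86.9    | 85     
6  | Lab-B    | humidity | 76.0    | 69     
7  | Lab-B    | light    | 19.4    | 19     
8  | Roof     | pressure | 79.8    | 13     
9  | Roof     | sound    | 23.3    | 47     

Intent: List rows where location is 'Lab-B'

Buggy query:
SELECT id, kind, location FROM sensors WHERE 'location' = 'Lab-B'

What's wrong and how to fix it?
Bug: 'location' in single quotes is a string literal, not the column; the comparison is literal-vs-literal and never true

Fix: Remove the quotes around the column name (or use double quotes for an identifier)

Corrected query:
SELECT id, kind, location FROM sensors WHERE location = 'Lab-B'

Result:
id | kind     | location
---+----------+---------
2  | humidity | Lab-B   
3  | temp     | Lab-B   
5  | temp     | Lab-B   
6  | humidity | Lab-B   
7  | light    | Lab-B   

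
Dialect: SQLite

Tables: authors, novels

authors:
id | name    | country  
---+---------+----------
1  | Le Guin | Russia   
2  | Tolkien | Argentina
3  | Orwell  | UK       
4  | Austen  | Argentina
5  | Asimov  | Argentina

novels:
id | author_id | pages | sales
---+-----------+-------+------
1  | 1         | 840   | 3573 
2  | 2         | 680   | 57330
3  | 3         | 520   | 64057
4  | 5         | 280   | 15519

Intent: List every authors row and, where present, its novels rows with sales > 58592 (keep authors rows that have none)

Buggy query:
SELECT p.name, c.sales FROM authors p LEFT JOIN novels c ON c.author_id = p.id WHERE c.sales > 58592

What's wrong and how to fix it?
Bug: Filtering c.sales in WHERE discards the NULL rows produced by LEFT JOIN, turning it into an inner join

Fix: Move the right-table condition into the ON clause so unmatched parents are kept

Corrected query:
SELECT p.name, c.sales FROM authors p LEFT JOIN novels c ON c.author_id = p.id AND c.sales > 58592

Result:
name    | sales
--------+------
Le Guin | NULL 
Tolkien | NULL 
Orwell  | 64057
Austen  | NULL 
Asimov  | NULL 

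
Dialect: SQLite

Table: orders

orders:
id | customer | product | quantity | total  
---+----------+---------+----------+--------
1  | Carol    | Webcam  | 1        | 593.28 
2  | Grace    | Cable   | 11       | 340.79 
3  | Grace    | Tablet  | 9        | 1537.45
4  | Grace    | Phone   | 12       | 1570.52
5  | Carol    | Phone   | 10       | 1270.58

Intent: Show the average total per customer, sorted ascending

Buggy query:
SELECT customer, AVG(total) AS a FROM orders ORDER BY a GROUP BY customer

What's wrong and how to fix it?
Bug: GROUP BY must precede ORDER BY

Fix: Reorder: SELECT … FROM … GROUP BY … ORDER BY …

Corrected query:
SELECT customer, AVG(total) AS a FROM orders GROUP BY customer ORDER BY a

Result:
customer | a          
---------+------------
Carol    | 931.93     
Grace    | 1149.586667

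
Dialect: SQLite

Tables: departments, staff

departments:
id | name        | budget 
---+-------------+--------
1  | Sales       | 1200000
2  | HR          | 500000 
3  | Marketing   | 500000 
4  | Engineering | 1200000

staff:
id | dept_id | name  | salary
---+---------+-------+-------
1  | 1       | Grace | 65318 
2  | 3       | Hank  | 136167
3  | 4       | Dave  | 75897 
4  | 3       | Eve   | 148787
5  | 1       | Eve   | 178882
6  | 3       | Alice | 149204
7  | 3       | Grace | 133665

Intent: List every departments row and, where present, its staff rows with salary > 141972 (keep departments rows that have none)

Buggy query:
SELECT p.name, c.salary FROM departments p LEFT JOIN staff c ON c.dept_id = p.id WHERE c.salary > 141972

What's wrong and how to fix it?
Bug: A WHERE condition on the right-hand table after LEFT JOIN drops unmatched parents

Fix: Put 'c.salary > 141972' in the JOIN's ON clause instead of WHERE

Corrected query:
SELECT p.name, c.salary FROM departments p LEFT JOIN staff c ON c.dept_id = p.id AND c.salary > 141972

Result:
name        | salary
------------+-------
Sales       | 178882
HR          | NULL  
Marketing   | 148787
Marketing   | 149204
Engineering | NULL  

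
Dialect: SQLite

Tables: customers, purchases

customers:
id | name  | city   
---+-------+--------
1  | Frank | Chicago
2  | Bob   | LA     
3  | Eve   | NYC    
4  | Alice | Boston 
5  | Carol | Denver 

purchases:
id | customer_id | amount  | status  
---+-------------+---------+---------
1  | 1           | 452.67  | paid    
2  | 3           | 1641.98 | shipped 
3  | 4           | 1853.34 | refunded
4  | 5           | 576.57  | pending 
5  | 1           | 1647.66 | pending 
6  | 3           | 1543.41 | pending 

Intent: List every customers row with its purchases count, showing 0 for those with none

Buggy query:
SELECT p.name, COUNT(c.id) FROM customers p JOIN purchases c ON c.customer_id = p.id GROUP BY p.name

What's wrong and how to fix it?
Bug: INNER JOIN drops customers rows that have no matching purchases rows

Fix: Use LEFT JOIN so parents without children still appear (COUNT(c.id) gives 0)

Corrected query:
SELECT p.name, COUNT(c.id) FROM customers p LEFT JOIN purchases c ON c.customer_id = p.id GROUP BY p.name

Result:
name  | COUNT(c.id)
------+------------
Alice | 1          
Bob   | 0          
Carol | 1          
Eve   | 2          
Frank | 2          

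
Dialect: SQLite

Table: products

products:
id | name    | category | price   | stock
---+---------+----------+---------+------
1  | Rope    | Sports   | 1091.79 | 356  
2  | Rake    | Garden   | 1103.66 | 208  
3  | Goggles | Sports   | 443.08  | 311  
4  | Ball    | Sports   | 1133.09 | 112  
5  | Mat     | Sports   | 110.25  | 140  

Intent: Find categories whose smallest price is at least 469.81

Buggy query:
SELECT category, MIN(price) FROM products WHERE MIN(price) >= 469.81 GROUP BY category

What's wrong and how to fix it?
Bug: Aggregates like MIN are computed per group after WHERE runs

Fix: Use HAVING for the per-group MIN condition

Corrected query:
SELECT category, MIN(price) FROM products GROUP BY category HAVING MIN(price) >= 469.81

Result:
category | MIN(price)
---------+-----------
Garden   | 1103.66   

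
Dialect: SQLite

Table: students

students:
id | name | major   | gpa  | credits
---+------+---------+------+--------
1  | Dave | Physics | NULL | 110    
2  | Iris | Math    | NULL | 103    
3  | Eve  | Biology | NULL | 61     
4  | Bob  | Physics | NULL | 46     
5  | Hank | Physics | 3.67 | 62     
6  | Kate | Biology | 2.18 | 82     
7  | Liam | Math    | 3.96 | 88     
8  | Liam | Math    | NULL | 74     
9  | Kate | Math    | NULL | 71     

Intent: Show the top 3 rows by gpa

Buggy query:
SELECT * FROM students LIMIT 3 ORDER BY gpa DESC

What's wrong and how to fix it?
Bug: ORDER BY cannot follow LIMIT; LIMIT is the final clause

Fix: Swap the clauses: ORDER BY first, then LIMIT

Corrected query:
SELECT * FROM students ORDER BY gpa DESC LIMIT 3

Result:
id | name | major   | gpa  | credits
---+------+---------+------+--------
7  | Liam | Math    | 3.96 | 88     
5  | Hank | Physics | 3.67 | 62     
6  | Kate | Biology | 2.18 | 82     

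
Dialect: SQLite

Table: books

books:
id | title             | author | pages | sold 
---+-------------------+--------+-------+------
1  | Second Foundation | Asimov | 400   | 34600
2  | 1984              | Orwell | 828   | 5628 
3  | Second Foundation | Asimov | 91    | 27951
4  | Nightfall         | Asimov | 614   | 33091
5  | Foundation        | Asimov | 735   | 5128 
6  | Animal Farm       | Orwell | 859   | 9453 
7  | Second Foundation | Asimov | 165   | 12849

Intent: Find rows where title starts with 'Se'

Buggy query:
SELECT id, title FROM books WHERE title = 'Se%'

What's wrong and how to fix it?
Bug: '=' compares the literal string including the % character; pattern matching needs LIKE

Fix: Replace '=' with LIKE so 'Se%' is treated as a pattern

Corrected query:
SELECT id, title FROM books WHERE title LIKE 'Se%'

Result:
id | title            
---+------------------
1  | Second Foundation
3  | Second Foundation
7  | Second Foundation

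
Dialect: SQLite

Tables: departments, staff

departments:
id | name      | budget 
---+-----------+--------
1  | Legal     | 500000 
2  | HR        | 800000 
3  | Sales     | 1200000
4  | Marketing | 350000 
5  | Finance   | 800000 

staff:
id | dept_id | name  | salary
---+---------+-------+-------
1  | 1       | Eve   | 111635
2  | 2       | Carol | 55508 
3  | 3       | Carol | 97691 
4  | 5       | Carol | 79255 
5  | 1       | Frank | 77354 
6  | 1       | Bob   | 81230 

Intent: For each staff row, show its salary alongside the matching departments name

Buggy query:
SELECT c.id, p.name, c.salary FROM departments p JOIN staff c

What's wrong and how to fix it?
Bug: Missing join condition: each staff row is matched to all departments rows instead of just its own

Fix: Add ON c.dept_id = p.id to the JOIN

Corrected query:
SELECT c.id, p.name, c.salary FROM departments p JOIN staff c ON c.dept_id = p.id

Result:
id | name    | salary
---+---------+-------
1  | Legal   | 111635
2  | HR      | 55508 
3  | Sales   | 97691 
4  | Finance | 79255 
5  | Legal   | 77354 
6  | Legal   | 81230 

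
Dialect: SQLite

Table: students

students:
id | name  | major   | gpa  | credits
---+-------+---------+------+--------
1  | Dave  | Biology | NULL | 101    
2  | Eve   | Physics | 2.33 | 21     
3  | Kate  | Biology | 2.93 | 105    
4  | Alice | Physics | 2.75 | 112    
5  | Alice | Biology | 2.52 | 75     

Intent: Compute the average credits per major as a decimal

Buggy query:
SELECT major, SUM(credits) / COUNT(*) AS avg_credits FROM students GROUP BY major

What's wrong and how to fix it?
Bug: SUM(credits) and COUNT(*) are both integers; the division truncates the fractional part

Fix: Multiply by 1.0 (or CAST to REAL) to force floating-point division

Corrected query:
SELECT major, SUM(credits) * 1.0 / COUNT(*) AS avg_credits FROM students GROUP BY major

Result:
major   | avg_credits
--------+------------
Biology | 93.666667  
Physics | 66.5       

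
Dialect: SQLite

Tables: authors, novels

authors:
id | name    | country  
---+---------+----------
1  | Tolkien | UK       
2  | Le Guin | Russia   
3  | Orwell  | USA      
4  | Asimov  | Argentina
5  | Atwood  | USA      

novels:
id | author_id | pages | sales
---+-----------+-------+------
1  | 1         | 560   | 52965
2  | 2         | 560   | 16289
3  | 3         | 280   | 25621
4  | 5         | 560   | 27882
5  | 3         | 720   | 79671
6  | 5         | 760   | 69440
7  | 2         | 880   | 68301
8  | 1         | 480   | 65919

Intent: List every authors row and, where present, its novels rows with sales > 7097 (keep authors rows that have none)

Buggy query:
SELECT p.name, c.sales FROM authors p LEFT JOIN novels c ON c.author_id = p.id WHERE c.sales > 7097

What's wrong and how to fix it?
Bug: Filtering c.sales in WHERE discards the NULL rows produced by LEFT JOIN, turning it into an inner join

Fix: Move the right-table condition into the ON clause so unmatched parents are kept

Corrected query:
SELECT p.name, c.sales FROM authors p LEFT JOIN novels c ON c.author_id = p.id AND c.sales > 7097

Result:
name    | sales
--------+------
Tolkien | 52965
Tolkien | 65919
Le Guin | 16289
Le Guin | 68301
Orwell  | 25621
Orwell  | 79671
Asimov  | NULL 
Atwood  | 27882
Atwood  | 69440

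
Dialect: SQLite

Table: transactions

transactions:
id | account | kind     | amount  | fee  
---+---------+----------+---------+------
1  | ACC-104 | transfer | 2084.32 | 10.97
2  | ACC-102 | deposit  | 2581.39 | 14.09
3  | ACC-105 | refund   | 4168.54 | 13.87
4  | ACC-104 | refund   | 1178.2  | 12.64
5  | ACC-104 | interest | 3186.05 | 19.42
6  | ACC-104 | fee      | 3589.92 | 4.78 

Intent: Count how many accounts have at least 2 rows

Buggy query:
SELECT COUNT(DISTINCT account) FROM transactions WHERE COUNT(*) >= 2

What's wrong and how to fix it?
Bug: WHERE filters individual rows, not groups, so a group-level COUNT is invalid there

Fix: Group first with HAVING COUNT(*) >= 2, then COUNT the resulting groups

Corrected query:
SELECT COUNT(*) FROM (SELECT account FROM transactions GROUP BY account HAVING COUNT(*) >= 2)

Result:
COUNT(*)
--------
1       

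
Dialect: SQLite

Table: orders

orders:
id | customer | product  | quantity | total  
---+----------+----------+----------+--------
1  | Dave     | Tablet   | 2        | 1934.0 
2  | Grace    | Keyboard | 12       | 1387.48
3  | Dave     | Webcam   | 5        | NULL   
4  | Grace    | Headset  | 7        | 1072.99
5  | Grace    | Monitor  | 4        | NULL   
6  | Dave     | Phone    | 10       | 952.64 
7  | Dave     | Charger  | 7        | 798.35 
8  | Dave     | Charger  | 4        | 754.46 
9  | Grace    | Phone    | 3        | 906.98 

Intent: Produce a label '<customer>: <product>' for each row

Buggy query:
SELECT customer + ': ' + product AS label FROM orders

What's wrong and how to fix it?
Bug: '+' is numeric addition; on text columns SQLite converts them to 0 instead of concatenating

Fix: Use the || operator for string concatenation

Corrected query:
SELECT customer || ': ' || product AS label FROM orders

Result:
label          
---------------
Dave: Tablet   
Grace: Keyboard
Dave: Webcam   
Grace: Headset 
Grace: Monitor 
Dave: Phone    
Dave: Charger  
Dave: Charger  
Grace: Phone   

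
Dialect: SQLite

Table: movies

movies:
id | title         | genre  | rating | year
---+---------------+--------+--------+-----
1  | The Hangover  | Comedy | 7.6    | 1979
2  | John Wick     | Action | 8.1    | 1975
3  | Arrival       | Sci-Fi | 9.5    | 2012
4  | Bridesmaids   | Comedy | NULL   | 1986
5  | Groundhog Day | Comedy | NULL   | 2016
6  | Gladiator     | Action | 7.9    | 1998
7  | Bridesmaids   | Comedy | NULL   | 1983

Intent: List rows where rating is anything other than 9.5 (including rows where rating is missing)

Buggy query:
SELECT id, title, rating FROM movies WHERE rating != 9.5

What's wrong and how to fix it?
Bug: Inequality against NULL is unknown, not true; rows with NULL are dropped

Fix: Handle NULL separately with IS NULL alongside the inequality

Corrected query:
SELECT id, title, rating FROM movies WHERE rating != 9.5 OR rating IS NULL

Result:
id | title         | rating
---+---------------+-------
1  | The Hangover  | 7.6   
2  | John Wick     | 8.1   
4  | Bridesmaids   | NULL  
5  | Groundhog Day | NULL  
6  | Gladiator     | 7.9   
7  | Bridesmaids   | NULL  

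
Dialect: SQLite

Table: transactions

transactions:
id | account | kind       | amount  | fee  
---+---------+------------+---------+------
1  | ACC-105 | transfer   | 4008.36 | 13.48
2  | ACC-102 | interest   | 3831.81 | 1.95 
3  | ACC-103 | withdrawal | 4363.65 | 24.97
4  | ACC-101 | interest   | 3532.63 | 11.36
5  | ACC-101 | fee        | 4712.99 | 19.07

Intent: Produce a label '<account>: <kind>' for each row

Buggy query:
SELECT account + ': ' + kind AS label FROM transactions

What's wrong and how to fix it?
Bug: '+' is numeric addition; on text columns SQLite converts them to 0 instead of concatenating

Fix: Replace + with || to concatenate text

Corrected query:
SELECT account || ': ' || kind AS label FROM transactions

Result:
label              
-------------------
ACC-105: transfer  
ACC-102: interest  
ACC-103: withdrawal
ACC-101: interest  
ACC-101: fee       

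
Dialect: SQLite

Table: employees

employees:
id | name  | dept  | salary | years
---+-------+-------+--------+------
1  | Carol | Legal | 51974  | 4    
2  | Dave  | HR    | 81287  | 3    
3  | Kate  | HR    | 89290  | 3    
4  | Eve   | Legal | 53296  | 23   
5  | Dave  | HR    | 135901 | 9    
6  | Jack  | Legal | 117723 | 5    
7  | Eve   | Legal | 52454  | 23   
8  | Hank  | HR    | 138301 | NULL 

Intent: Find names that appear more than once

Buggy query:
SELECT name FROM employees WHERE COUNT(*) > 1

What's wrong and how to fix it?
Bug: WHERE can't reference COUNT(*); aggregates are computed after WHERE

Fix: Group first, then use HAVING for the count condition

Corrected query:
SELECT name FROM employees GROUP BY name HAVING COUNT(*) > 1

Result:
name
----
Dave
Eve 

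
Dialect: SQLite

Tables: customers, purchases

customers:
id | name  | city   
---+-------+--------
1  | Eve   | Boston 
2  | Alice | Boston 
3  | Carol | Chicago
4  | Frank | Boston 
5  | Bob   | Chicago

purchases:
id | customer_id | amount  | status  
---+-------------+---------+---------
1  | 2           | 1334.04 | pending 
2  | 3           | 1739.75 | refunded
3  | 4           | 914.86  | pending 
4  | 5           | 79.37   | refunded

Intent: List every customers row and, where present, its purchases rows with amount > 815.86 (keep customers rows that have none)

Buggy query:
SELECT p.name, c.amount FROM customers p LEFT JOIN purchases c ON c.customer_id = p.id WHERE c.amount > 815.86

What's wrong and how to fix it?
Bug: Filtering c.amount in WHERE discards the NULL rows produced by LEFT JOIN, turning it into an inner join

Fix: Put 'c.amount > 815.86' in the JOIN's ON clause instead of WHERE

Corrected query:
SELECT p.name, c.amount FROM customers p LEFT JOIN purchases c ON c.customer_id = p.id AND c.amount > 815.86

Result:
name  | amount 
------+--------
Eve   | NULL   
Alice | 1334.04
Carol | 1739.75
Frank | 914.86 
Bob   | NULL   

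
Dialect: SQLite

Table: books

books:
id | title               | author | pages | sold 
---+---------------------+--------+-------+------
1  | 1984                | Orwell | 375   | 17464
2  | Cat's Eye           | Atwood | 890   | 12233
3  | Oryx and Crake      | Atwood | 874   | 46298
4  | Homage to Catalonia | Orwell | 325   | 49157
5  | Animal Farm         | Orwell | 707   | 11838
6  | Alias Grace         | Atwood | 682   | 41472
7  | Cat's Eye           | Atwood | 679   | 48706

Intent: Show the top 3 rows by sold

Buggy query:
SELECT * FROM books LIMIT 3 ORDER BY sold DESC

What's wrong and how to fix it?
Bug: ORDER BY cannot follow LIMIT; LIMIT is the final clause

Fix: Swap the clauses: ORDER BY first, then LIMIT

Corrected query:
SELECT * FROM books ORDER BY sold DESC LIMIT 3

Result:
id | title               | author | pages | sold 
---+---------------------+--------+-------+------
4  | Homage to Catalonia | Orwell | 325   | 49157
7  | Cat's Eye           | Atwood | 679   | 48706
3  | Oryx and Crake      | Atwood | 874   | 46298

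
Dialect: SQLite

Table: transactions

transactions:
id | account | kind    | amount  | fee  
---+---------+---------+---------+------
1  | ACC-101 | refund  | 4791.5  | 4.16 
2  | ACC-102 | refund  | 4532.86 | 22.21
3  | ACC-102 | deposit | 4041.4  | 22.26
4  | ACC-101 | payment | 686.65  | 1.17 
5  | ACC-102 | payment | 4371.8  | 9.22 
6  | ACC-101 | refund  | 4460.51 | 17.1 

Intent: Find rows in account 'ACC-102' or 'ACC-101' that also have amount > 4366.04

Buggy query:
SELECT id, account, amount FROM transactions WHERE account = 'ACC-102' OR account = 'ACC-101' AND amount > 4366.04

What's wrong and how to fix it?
Bug: AND binds tighter than OR, so this parses as account = 'ACC-102' OR (account = 'ACC-101' AND amount > 4366.04)

Fix: Add parentheses around the OR so the AND applies to both alternatives

Corrected query:
SELECT id, account, amount FROM transactions WHERE (account = 'ACC-102' OR account = 'ACC-101') AND amount > 4366.04

Result:
id | account | amount 
---+---------+--------
1  | ACC-101 | 4791.5 
2  | ACC-102 | 4532.86
5  | ACC-102 | 4371.8 
6  | ACC-101 | 4460.51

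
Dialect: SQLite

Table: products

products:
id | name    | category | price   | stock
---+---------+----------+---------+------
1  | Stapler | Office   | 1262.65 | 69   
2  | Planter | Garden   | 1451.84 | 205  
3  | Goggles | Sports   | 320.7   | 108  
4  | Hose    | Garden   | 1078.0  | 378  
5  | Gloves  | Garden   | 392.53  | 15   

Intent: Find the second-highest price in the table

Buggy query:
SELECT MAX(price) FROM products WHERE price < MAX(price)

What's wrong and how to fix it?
Bug: The inner MAX is an aggregate inside WHERE, which is not allowed

Fix: Put the inner MAX in a scalar subquery

Corrected query:
SELECT MAX(price) FROM products WHERE price < (SELECT MAX(price) FROM products)

Result:
MAX(price)
----------
1262.65   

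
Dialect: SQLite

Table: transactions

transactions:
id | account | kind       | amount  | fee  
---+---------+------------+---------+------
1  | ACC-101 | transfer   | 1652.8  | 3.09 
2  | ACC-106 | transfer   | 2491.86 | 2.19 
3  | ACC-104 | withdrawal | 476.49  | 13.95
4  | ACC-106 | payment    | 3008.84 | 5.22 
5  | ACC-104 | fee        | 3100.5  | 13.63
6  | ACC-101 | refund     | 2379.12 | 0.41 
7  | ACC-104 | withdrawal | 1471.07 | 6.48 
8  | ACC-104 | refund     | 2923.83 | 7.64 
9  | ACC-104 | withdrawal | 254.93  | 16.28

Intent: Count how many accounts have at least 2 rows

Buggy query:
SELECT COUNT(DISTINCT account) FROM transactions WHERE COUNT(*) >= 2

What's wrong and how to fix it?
Bug: WHERE filters individual rows, not groups, so a group-level COUNT is invalid there

Fix: Group first with HAVING COUNT(*) >= 2, then COUNT the resulting groups

Corrected query:
SELECT COUNT(*) FROM (SELECT account FROM transactions GROUP BY account HAVING COUNT(*) >= 2)

Result:
COUNT(*)
--------
3       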